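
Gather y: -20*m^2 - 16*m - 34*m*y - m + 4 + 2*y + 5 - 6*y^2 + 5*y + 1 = -20*m^2 - 17*m - 6*y^2 + y*(7 - 34*m) + 10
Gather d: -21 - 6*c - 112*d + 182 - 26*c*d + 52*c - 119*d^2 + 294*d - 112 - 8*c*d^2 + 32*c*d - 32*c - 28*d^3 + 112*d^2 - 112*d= 14*c - 28*d^3 + d^2*(-8*c - 7) + d*(6*c + 70) + 49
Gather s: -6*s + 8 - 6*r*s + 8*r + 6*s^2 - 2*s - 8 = 8*r + 6*s^2 + s*(-6*r - 8)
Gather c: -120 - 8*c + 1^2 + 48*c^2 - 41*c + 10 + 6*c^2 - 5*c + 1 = 54*c^2 - 54*c - 108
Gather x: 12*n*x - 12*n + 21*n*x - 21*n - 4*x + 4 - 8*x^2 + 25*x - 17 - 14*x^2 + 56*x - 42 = -33*n - 22*x^2 + x*(33*n + 77) - 55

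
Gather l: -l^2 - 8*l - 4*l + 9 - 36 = -l^2 - 12*l - 27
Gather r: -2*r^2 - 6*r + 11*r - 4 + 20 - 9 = -2*r^2 + 5*r + 7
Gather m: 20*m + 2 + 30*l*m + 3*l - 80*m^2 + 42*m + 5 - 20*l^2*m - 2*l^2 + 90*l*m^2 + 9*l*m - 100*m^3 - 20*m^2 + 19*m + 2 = -2*l^2 + 3*l - 100*m^3 + m^2*(90*l - 100) + m*(-20*l^2 + 39*l + 81) + 9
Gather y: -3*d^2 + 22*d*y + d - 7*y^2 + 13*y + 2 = -3*d^2 + d - 7*y^2 + y*(22*d + 13) + 2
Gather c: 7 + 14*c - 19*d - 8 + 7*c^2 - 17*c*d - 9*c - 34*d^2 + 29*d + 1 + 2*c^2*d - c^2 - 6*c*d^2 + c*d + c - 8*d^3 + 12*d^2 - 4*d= c^2*(2*d + 6) + c*(-6*d^2 - 16*d + 6) - 8*d^3 - 22*d^2 + 6*d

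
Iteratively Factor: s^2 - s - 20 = (s - 5)*(s + 4)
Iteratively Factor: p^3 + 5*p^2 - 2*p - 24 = (p - 2)*(p^2 + 7*p + 12) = (p - 2)*(p + 3)*(p + 4)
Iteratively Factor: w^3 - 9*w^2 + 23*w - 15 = (w - 5)*(w^2 - 4*w + 3) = (w - 5)*(w - 3)*(w - 1)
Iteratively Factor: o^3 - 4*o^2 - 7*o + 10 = (o - 5)*(o^2 + o - 2) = (o - 5)*(o - 1)*(o + 2)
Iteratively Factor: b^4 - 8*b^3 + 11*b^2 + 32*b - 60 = (b + 2)*(b^3 - 10*b^2 + 31*b - 30) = (b - 5)*(b + 2)*(b^2 - 5*b + 6) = (b - 5)*(b - 2)*(b + 2)*(b - 3)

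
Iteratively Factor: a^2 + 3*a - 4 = (a - 1)*(a + 4)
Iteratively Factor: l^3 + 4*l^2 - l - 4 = (l + 1)*(l^2 + 3*l - 4) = (l + 1)*(l + 4)*(l - 1)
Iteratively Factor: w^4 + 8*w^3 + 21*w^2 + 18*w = (w + 2)*(w^3 + 6*w^2 + 9*w) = (w + 2)*(w + 3)*(w^2 + 3*w) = w*(w + 2)*(w + 3)*(w + 3)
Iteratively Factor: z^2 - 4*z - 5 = (z - 5)*(z + 1)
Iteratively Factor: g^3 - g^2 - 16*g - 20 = (g + 2)*(g^2 - 3*g - 10) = (g + 2)^2*(g - 5)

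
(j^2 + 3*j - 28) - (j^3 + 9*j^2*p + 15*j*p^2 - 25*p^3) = -j^3 - 9*j^2*p + j^2 - 15*j*p^2 + 3*j + 25*p^3 - 28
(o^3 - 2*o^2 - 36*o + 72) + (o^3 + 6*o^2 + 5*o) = 2*o^3 + 4*o^2 - 31*o + 72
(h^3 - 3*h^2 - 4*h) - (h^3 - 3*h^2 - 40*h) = 36*h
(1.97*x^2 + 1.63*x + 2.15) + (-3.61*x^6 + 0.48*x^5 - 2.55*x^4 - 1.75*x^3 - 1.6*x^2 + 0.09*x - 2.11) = -3.61*x^6 + 0.48*x^5 - 2.55*x^4 - 1.75*x^3 + 0.37*x^2 + 1.72*x + 0.04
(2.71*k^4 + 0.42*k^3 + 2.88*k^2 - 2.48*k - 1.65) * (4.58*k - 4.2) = 12.4118*k^5 - 9.4584*k^4 + 11.4264*k^3 - 23.4544*k^2 + 2.859*k + 6.93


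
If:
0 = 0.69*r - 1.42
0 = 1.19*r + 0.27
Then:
No Solution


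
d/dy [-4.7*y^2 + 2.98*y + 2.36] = 2.98 - 9.4*y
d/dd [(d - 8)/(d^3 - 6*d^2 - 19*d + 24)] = 2*(-d - 1)/(d^4 + 4*d^3 - 2*d^2 - 12*d + 9)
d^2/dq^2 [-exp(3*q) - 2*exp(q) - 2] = (-9*exp(2*q) - 2)*exp(q)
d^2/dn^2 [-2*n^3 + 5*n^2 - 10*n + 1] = 10 - 12*n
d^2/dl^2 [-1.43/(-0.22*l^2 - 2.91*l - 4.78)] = (-0.138424*l^2 - 1.830972*l + 1.43*(0.44*l + 2.91)*(0.88*l + 5.82) - 3.007576)/(0.22*l^2 + 2.91*l + 4.78)^3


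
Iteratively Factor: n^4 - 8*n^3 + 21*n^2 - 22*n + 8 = (n - 4)*(n^3 - 4*n^2 + 5*n - 2) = (n - 4)*(n - 1)*(n^2 - 3*n + 2) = (n - 4)*(n - 2)*(n - 1)*(n - 1)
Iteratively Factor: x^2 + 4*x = (x + 4)*(x)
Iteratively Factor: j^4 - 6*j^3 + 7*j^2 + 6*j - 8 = (j + 1)*(j^3 - 7*j^2 + 14*j - 8) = (j - 2)*(j + 1)*(j^2 - 5*j + 4) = (j - 2)*(j - 1)*(j + 1)*(j - 4)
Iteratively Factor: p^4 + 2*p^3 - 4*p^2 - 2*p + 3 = (p - 1)*(p^3 + 3*p^2 - p - 3) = (p - 1)*(p + 1)*(p^2 + 2*p - 3) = (p - 1)^2*(p + 1)*(p + 3)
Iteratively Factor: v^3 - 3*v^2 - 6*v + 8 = (v - 4)*(v^2 + v - 2) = (v - 4)*(v + 2)*(v - 1)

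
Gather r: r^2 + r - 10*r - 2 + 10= r^2 - 9*r + 8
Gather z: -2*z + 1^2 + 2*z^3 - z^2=2*z^3 - z^2 - 2*z + 1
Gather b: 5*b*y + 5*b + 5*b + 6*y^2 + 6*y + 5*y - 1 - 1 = b*(5*y + 10) + 6*y^2 + 11*y - 2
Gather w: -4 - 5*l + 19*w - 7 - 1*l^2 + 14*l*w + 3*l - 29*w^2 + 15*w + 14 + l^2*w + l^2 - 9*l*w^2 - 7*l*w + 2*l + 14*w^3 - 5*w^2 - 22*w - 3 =14*w^3 + w^2*(-9*l - 34) + w*(l^2 + 7*l + 12)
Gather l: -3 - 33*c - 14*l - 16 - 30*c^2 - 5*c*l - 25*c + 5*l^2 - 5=-30*c^2 - 58*c + 5*l^2 + l*(-5*c - 14) - 24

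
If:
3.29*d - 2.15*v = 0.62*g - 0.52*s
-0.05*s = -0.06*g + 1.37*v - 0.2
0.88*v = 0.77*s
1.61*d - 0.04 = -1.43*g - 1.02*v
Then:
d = 0.04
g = -0.12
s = 0.15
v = 0.14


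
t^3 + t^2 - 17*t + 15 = (t - 3)*(t - 1)*(t + 5)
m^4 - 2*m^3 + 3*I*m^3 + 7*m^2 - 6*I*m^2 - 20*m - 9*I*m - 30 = (m - 3)*(m + 1)*(m - 2*I)*(m + 5*I)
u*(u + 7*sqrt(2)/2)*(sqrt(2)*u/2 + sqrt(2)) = sqrt(2)*u^3/2 + sqrt(2)*u^2 + 7*u^2/2 + 7*u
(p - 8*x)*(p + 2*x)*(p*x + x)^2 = p^4*x^2 - 6*p^3*x^3 + 2*p^3*x^2 - 16*p^2*x^4 - 12*p^2*x^3 + p^2*x^2 - 32*p*x^4 - 6*p*x^3 - 16*x^4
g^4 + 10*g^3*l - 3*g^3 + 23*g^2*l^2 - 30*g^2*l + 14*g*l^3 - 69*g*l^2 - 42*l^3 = (g - 3)*(g + l)*(g + 2*l)*(g + 7*l)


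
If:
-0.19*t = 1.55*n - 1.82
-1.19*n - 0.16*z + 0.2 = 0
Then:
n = 0.168067226890756 - 0.134453781512605*z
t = 1.0968597965502*z + 8.2078726227333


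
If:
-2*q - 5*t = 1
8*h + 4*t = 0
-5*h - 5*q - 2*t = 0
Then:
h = 5/52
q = -1/52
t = -5/26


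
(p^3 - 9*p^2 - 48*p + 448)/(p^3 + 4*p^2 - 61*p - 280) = (p - 8)/(p + 5)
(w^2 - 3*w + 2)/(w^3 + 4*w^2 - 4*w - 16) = (w - 1)/(w^2 + 6*w + 8)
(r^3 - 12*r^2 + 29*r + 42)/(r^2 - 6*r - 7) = r - 6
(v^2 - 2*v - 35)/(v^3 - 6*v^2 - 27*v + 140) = 1/(v - 4)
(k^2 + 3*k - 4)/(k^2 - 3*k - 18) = (-k^2 - 3*k + 4)/(-k^2 + 3*k + 18)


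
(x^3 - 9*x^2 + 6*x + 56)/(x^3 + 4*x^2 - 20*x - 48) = (x - 7)/(x + 6)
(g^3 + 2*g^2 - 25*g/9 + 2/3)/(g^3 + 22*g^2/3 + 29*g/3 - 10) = (g - 1/3)/(g + 5)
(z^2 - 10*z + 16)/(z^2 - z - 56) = (z - 2)/(z + 7)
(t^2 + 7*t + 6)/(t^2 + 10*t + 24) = (t + 1)/(t + 4)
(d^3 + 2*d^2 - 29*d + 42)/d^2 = d + 2 - 29/d + 42/d^2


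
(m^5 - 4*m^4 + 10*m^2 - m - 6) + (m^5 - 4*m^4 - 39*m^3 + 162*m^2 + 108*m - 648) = 2*m^5 - 8*m^4 - 39*m^3 + 172*m^2 + 107*m - 654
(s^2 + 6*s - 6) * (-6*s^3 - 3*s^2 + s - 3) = -6*s^5 - 39*s^4 + 19*s^3 + 21*s^2 - 24*s + 18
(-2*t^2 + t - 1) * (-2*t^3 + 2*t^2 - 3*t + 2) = 4*t^5 - 6*t^4 + 10*t^3 - 9*t^2 + 5*t - 2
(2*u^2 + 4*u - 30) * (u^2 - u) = 2*u^4 + 2*u^3 - 34*u^2 + 30*u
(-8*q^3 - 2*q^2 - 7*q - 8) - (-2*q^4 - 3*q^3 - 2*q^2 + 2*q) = 2*q^4 - 5*q^3 - 9*q - 8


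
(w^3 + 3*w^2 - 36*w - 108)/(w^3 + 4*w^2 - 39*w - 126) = (w + 6)/(w + 7)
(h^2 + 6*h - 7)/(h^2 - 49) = (h - 1)/(h - 7)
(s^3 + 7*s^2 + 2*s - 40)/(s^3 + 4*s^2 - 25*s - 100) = (s - 2)/(s - 5)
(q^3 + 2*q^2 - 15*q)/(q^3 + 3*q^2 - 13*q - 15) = q/(q + 1)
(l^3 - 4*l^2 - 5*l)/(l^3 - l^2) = (l^2 - 4*l - 5)/(l*(l - 1))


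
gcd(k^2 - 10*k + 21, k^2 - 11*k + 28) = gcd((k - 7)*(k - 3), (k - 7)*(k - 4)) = k - 7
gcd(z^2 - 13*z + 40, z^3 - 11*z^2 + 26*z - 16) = z - 8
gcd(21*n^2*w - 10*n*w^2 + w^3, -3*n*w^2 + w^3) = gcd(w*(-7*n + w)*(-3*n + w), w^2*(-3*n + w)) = -3*n*w + w^2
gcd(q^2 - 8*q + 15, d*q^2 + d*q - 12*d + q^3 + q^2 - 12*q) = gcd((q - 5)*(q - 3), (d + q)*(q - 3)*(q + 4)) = q - 3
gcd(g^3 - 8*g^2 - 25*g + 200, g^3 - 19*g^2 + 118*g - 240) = g^2 - 13*g + 40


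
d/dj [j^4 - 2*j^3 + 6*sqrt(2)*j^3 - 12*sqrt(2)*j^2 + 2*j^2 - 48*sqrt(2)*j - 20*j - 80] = 4*j^3 - 6*j^2 + 18*sqrt(2)*j^2 - 24*sqrt(2)*j + 4*j - 48*sqrt(2) - 20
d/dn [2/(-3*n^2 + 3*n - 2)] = 6*(2*n - 1)/(3*n^2 - 3*n + 2)^2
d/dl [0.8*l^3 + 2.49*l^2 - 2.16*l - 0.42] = 2.4*l^2 + 4.98*l - 2.16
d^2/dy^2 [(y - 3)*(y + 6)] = 2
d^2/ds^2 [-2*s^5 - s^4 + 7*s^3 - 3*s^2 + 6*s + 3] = -40*s^3 - 12*s^2 + 42*s - 6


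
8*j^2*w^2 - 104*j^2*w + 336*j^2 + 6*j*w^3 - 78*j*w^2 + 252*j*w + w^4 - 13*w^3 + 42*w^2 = (2*j + w)*(4*j + w)*(w - 7)*(w - 6)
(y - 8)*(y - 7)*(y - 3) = y^3 - 18*y^2 + 101*y - 168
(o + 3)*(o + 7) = o^2 + 10*o + 21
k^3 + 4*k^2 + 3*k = k*(k + 1)*(k + 3)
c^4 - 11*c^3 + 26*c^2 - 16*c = c*(c - 8)*(c - 2)*(c - 1)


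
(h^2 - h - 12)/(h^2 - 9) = (h - 4)/(h - 3)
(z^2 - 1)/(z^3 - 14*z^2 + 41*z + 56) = (z - 1)/(z^2 - 15*z + 56)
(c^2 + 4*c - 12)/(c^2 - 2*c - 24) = (-c^2 - 4*c + 12)/(-c^2 + 2*c + 24)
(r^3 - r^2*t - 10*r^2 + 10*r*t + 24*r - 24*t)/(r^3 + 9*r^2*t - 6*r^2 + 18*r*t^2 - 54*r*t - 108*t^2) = (r^2 - r*t - 4*r + 4*t)/(r^2 + 9*r*t + 18*t^2)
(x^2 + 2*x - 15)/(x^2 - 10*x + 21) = (x + 5)/(x - 7)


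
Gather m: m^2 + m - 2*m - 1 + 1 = m^2 - m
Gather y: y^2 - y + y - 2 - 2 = y^2 - 4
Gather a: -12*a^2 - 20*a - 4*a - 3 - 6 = -12*a^2 - 24*a - 9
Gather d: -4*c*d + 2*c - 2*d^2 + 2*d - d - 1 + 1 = 2*c - 2*d^2 + d*(1 - 4*c)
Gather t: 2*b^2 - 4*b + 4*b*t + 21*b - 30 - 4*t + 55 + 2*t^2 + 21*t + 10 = 2*b^2 + 17*b + 2*t^2 + t*(4*b + 17) + 35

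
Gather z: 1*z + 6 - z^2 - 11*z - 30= -z^2 - 10*z - 24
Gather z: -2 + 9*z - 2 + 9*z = 18*z - 4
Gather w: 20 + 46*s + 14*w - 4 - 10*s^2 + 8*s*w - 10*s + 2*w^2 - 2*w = -10*s^2 + 36*s + 2*w^2 + w*(8*s + 12) + 16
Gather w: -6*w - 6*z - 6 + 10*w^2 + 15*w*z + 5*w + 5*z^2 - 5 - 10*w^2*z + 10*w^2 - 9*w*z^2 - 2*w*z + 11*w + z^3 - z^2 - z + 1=w^2*(20 - 10*z) + w*(-9*z^2 + 13*z + 10) + z^3 + 4*z^2 - 7*z - 10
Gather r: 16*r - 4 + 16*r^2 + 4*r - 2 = 16*r^2 + 20*r - 6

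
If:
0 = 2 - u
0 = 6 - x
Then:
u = 2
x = 6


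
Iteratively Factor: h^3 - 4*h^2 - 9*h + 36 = (h - 4)*(h^2 - 9) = (h - 4)*(h - 3)*(h + 3)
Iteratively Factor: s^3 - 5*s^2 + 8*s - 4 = (s - 2)*(s^2 - 3*s + 2) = (s - 2)^2*(s - 1)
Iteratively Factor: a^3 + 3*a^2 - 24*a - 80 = (a + 4)*(a^2 - a - 20) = (a + 4)^2*(a - 5)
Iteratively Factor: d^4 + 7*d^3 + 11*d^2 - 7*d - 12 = (d + 4)*(d^3 + 3*d^2 - d - 3) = (d - 1)*(d + 4)*(d^2 + 4*d + 3) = (d - 1)*(d + 1)*(d + 4)*(d + 3)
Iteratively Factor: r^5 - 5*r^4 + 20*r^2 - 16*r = (r)*(r^4 - 5*r^3 + 20*r - 16) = r*(r - 2)*(r^3 - 3*r^2 - 6*r + 8) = r*(r - 2)*(r + 2)*(r^2 - 5*r + 4) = r*(r - 2)*(r - 1)*(r + 2)*(r - 4)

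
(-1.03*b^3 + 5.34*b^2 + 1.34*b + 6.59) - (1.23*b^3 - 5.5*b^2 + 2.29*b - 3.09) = -2.26*b^3 + 10.84*b^2 - 0.95*b + 9.68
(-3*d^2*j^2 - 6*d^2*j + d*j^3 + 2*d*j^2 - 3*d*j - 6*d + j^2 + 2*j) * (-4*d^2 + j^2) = 12*d^4*j^2 + 24*d^4*j - 4*d^3*j^3 - 8*d^3*j^2 + 12*d^3*j + 24*d^3 - 3*d^2*j^4 - 6*d^2*j^3 - 4*d^2*j^2 - 8*d^2*j + d*j^5 + 2*d*j^4 - 3*d*j^3 - 6*d*j^2 + j^4 + 2*j^3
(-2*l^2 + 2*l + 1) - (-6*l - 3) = -2*l^2 + 8*l + 4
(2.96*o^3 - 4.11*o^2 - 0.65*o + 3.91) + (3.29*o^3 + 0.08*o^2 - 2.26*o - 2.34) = 6.25*o^3 - 4.03*o^2 - 2.91*o + 1.57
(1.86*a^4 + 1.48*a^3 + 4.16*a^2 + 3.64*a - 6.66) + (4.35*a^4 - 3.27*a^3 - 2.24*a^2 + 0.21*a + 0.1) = 6.21*a^4 - 1.79*a^3 + 1.92*a^2 + 3.85*a - 6.56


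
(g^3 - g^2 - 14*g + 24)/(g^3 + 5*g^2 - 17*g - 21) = (g^2 + 2*g - 8)/(g^2 + 8*g + 7)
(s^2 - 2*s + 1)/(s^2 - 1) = (s - 1)/(s + 1)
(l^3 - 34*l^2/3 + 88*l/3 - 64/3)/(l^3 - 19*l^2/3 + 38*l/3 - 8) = (l - 8)/(l - 3)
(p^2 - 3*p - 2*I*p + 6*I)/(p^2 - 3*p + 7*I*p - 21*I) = (p - 2*I)/(p + 7*I)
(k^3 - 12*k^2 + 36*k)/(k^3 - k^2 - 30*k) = (k - 6)/(k + 5)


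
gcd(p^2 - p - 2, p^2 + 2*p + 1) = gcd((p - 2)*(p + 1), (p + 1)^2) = p + 1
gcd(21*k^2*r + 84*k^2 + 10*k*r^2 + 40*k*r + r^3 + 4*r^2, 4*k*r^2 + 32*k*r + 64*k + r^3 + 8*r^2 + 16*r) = r + 4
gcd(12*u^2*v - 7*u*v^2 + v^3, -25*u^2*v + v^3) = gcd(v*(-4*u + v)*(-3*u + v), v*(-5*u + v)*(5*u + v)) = v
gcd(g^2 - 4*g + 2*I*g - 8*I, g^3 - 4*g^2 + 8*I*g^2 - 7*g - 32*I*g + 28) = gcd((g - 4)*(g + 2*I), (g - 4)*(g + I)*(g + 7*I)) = g - 4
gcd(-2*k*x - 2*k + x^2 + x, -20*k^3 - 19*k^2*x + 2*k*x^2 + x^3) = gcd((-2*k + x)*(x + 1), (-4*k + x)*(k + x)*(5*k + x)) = 1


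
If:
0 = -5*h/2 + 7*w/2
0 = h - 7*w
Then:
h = 0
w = 0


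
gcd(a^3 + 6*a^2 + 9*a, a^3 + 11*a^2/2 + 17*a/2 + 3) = a + 3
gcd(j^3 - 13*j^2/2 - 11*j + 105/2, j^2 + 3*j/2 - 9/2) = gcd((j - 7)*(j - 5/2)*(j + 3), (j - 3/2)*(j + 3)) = j + 3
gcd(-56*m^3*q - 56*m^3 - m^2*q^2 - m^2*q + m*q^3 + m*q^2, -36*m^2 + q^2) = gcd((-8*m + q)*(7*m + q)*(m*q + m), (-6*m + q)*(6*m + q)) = 1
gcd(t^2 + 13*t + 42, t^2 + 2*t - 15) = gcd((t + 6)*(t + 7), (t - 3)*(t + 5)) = 1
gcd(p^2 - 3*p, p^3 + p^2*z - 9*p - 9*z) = p - 3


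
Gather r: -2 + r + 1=r - 1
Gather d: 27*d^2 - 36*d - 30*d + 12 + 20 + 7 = 27*d^2 - 66*d + 39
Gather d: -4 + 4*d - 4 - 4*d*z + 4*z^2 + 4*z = d*(4 - 4*z) + 4*z^2 + 4*z - 8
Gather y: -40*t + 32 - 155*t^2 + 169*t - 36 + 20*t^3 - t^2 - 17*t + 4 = 20*t^3 - 156*t^2 + 112*t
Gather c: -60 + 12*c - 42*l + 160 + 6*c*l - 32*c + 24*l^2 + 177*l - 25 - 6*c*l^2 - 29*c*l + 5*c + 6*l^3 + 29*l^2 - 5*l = c*(-6*l^2 - 23*l - 15) + 6*l^3 + 53*l^2 + 130*l + 75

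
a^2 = a^2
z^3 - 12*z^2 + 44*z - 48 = (z - 6)*(z - 4)*(z - 2)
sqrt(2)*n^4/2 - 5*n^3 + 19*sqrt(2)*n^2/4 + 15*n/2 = n*(n - 3*sqrt(2))*(n - 5*sqrt(2)/2)*(sqrt(2)*n/2 + 1/2)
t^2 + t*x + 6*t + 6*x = (t + 6)*(t + x)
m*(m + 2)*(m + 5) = m^3 + 7*m^2 + 10*m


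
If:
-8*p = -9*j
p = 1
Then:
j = 8/9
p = 1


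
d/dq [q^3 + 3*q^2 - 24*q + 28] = 3*q^2 + 6*q - 24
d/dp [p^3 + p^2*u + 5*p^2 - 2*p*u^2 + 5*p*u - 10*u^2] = 3*p^2 + 2*p*u + 10*p - 2*u^2 + 5*u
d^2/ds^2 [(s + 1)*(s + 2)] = 2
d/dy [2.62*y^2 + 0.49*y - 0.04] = 5.24*y + 0.49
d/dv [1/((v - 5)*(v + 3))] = 2*(1 - v)/(v^4 - 4*v^3 - 26*v^2 + 60*v + 225)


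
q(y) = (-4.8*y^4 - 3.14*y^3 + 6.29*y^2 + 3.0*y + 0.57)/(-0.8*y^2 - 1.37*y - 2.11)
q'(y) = (1.6*y + 1.37)*(-4.8*y^4 - 3.14*y^3 + 6.29*y^2 + 3.0*y + 0.57)/(-0.8*y^2 - 1.37*y - 2.11)^2 + (-19.2*y^3 - 9.42*y^2 + 12.58*y + 3.0)/(-0.8*y^2 - 1.37*y - 2.11) = (7.68*y^5 + 22.24*y^4 + 49.1156*y^3 + 13.6589*y^2 - 25.6318*y - 5.5491)/(0.64*y^4 + 2.192*y^3 + 5.2529*y^2 + 5.7814*y + 4.4521)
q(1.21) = 0.49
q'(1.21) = 5.66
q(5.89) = 162.98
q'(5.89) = 63.63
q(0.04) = -0.32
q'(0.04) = -1.40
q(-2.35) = 23.39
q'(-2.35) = -34.67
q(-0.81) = -1.23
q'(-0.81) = 2.14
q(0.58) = -1.03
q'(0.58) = -0.32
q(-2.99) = 48.76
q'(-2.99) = -44.13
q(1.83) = 6.30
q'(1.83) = 13.17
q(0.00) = -0.27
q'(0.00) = -1.25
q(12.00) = 777.69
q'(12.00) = 137.44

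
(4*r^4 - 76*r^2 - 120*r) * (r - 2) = 4*r^5 - 8*r^4 - 76*r^3 + 32*r^2 + 240*r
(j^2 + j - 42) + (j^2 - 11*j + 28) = 2*j^2 - 10*j - 14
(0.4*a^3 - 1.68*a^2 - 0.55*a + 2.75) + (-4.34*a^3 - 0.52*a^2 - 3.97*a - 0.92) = -3.94*a^3 - 2.2*a^2 - 4.52*a + 1.83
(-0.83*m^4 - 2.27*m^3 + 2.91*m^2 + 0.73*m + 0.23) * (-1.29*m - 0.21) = 1.0707*m^5 + 3.1026*m^4 - 3.2772*m^3 - 1.5528*m^2 - 0.45*m - 0.0483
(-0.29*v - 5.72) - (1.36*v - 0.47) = -1.65*v - 5.25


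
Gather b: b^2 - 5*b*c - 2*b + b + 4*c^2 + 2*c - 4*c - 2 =b^2 + b*(-5*c - 1) + 4*c^2 - 2*c - 2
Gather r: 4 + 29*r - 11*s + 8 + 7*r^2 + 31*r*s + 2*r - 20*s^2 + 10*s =7*r^2 + r*(31*s + 31) - 20*s^2 - s + 12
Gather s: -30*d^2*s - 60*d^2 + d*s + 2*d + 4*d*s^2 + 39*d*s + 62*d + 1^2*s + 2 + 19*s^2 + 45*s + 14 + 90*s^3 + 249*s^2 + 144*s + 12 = -60*d^2 + 64*d + 90*s^3 + s^2*(4*d + 268) + s*(-30*d^2 + 40*d + 190) + 28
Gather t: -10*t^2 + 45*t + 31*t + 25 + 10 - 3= -10*t^2 + 76*t + 32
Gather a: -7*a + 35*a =28*a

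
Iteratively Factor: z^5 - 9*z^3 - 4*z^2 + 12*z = (z + 2)*(z^4 - 2*z^3 - 5*z^2 + 6*z) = (z + 2)^2*(z^3 - 4*z^2 + 3*z) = z*(z + 2)^2*(z^2 - 4*z + 3) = z*(z - 3)*(z + 2)^2*(z - 1)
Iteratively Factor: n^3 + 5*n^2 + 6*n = (n + 2)*(n^2 + 3*n) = (n + 2)*(n + 3)*(n)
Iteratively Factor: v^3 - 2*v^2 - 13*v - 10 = (v - 5)*(v^2 + 3*v + 2) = (v - 5)*(v + 2)*(v + 1)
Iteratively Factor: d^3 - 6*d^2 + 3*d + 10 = (d + 1)*(d^2 - 7*d + 10) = (d - 2)*(d + 1)*(d - 5)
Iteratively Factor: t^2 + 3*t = (t)*(t + 3)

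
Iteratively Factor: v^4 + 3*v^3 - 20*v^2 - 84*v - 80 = (v - 5)*(v^3 + 8*v^2 + 20*v + 16) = (v - 5)*(v + 2)*(v^2 + 6*v + 8) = (v - 5)*(v + 2)*(v + 4)*(v + 2)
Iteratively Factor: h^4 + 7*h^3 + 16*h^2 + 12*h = (h + 2)*(h^3 + 5*h^2 + 6*h) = h*(h + 2)*(h^2 + 5*h + 6) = h*(h + 2)^2*(h + 3)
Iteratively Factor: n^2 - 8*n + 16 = (n - 4)*(n - 4)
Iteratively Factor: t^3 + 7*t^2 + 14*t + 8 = (t + 2)*(t^2 + 5*t + 4) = (t + 2)*(t + 4)*(t + 1)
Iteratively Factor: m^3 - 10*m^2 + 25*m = (m)*(m^2 - 10*m + 25) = m*(m - 5)*(m - 5)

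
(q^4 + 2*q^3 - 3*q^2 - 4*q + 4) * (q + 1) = q^5 + 3*q^4 - q^3 - 7*q^2 + 4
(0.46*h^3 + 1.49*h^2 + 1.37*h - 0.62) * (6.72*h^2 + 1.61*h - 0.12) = 3.0912*h^5 + 10.7534*h^4 + 11.5501*h^3 - 2.1395*h^2 - 1.1626*h + 0.0744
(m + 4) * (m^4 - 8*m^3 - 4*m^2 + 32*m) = m^5 - 4*m^4 - 36*m^3 + 16*m^2 + 128*m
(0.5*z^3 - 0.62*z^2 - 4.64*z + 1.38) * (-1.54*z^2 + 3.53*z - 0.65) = -0.77*z^5 + 2.7198*z^4 + 4.632*z^3 - 18.1014*z^2 + 7.8874*z - 0.897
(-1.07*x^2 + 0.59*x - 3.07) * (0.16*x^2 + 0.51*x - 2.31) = -0.1712*x^4 - 0.4513*x^3 + 2.2814*x^2 - 2.9286*x + 7.0917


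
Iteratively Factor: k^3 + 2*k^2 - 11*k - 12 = (k + 1)*(k^2 + k - 12) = (k - 3)*(k + 1)*(k + 4)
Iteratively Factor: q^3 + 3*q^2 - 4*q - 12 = (q + 3)*(q^2 - 4) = (q - 2)*(q + 3)*(q + 2)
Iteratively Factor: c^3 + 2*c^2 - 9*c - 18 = (c + 3)*(c^2 - c - 6) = (c - 3)*(c + 3)*(c + 2)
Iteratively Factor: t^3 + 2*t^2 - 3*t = (t + 3)*(t^2 - t) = (t - 1)*(t + 3)*(t)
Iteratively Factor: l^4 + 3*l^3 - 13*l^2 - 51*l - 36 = (l + 3)*(l^3 - 13*l - 12) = (l + 3)^2*(l^2 - 3*l - 4) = (l - 4)*(l + 3)^2*(l + 1)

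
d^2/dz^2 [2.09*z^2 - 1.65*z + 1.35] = 4.18000000000000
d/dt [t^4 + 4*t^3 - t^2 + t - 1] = 4*t^3 + 12*t^2 - 2*t + 1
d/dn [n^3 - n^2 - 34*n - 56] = 3*n^2 - 2*n - 34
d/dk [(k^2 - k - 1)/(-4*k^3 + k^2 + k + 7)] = ((2*k - 1)*(-4*k^3 + k^2 + k + 7) + (-12*k^2 + 2*k + 1)*(-k^2 + k + 1))/(-4*k^3 + k^2 + k + 7)^2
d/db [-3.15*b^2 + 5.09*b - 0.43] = 5.09 - 6.3*b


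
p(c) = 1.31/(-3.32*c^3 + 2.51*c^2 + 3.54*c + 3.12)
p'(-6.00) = 0.00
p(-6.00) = 0.00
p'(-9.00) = 0.00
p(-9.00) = 0.00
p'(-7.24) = 0.00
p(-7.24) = 0.00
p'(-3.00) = 0.01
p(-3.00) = 0.01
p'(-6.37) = 0.00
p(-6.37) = 0.00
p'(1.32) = 0.46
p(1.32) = 0.29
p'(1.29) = 0.38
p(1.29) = 0.28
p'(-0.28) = -0.31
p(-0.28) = 0.55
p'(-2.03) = 0.05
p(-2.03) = 0.04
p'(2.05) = 0.62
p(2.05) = -0.17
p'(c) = 1.31*(9.96*c^2 - 5.02*c - 3.54)/(-3.32*c^3 + 2.51*c^2 + 3.54*c + 3.12)^2 = (13.0476*c^2 - 6.5762*c - 4.6374)/(-3.32*c^3 + 2.51*c^2 + 3.54*c + 3.12)^2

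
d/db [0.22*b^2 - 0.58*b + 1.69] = 0.44*b - 0.58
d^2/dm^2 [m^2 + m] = 2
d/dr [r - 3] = 1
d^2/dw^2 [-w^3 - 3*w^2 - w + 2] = -6*w - 6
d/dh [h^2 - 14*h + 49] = 2*h - 14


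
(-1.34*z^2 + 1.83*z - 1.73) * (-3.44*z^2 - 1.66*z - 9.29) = 4.6096*z^4 - 4.0708*z^3 + 15.362*z^2 - 14.1289*z + 16.0717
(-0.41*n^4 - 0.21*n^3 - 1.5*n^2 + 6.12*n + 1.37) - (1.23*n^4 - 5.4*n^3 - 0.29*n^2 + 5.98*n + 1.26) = -1.64*n^4 + 5.19*n^3 - 1.21*n^2 + 0.14*n + 0.11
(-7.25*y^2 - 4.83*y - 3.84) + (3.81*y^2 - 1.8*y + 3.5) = -3.44*y^2 - 6.63*y - 0.34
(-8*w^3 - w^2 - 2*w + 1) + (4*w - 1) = -8*w^3 - w^2 + 2*w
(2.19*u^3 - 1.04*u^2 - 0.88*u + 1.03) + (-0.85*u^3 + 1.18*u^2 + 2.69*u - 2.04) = 1.34*u^3 + 0.14*u^2 + 1.81*u - 1.01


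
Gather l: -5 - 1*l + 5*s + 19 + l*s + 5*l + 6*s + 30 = l*(s + 4) + 11*s + 44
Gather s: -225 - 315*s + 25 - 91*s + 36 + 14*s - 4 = -392*s - 168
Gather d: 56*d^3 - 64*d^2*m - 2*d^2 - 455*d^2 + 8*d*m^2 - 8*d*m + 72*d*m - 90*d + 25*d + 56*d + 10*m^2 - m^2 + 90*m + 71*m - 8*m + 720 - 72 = 56*d^3 + d^2*(-64*m - 457) + d*(8*m^2 + 64*m - 9) + 9*m^2 + 153*m + 648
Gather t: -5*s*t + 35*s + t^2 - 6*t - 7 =35*s + t^2 + t*(-5*s - 6) - 7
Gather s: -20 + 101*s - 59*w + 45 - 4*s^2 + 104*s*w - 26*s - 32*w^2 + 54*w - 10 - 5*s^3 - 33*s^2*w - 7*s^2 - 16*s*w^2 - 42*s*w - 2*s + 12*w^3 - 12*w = -5*s^3 + s^2*(-33*w - 11) + s*(-16*w^2 + 62*w + 73) + 12*w^3 - 32*w^2 - 17*w + 15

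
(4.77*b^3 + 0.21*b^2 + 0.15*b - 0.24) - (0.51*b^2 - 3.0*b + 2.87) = 4.77*b^3 - 0.3*b^2 + 3.15*b - 3.11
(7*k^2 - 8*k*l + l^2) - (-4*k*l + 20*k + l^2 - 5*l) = 7*k^2 - 4*k*l - 20*k + 5*l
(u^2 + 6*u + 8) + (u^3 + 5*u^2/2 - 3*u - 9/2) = u^3 + 7*u^2/2 + 3*u + 7/2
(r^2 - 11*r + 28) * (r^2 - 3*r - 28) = r^4 - 14*r^3 + 33*r^2 + 224*r - 784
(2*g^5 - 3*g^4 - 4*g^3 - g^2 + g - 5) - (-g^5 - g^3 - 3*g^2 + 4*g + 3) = 3*g^5 - 3*g^4 - 3*g^3 + 2*g^2 - 3*g - 8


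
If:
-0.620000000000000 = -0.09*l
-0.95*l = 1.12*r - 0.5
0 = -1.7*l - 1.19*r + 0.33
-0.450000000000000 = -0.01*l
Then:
No Solution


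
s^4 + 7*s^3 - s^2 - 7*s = s*(s - 1)*(s + 1)*(s + 7)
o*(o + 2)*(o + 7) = o^3 + 9*o^2 + 14*o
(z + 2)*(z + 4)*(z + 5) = z^3 + 11*z^2 + 38*z + 40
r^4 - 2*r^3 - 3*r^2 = r^2*(r - 3)*(r + 1)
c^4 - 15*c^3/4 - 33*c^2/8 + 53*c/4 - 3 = (c - 4)*(c - 3/2)*(c - 1/4)*(c + 2)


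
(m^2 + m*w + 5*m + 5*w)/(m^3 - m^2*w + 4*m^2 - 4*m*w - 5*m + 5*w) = (-m - w)/(-m^2 + m*w + m - w)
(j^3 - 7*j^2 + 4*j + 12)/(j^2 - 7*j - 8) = (j^2 - 8*j + 12)/(j - 8)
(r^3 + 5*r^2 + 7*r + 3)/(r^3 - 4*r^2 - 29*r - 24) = (r + 1)/(r - 8)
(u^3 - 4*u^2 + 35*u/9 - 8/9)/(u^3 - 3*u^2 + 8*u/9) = (u - 1)/u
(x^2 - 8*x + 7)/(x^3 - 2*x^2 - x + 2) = (x - 7)/(x^2 - x - 2)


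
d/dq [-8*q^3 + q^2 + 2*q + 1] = -24*q^2 + 2*q + 2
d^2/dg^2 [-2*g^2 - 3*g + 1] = -4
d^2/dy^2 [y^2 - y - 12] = 2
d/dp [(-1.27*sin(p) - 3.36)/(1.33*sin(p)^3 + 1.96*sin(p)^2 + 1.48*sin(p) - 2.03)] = (3.3782*sin(p)^3 + 15.8956*sin(p)^2 + 13.1712*sin(p) + 7.5509)*cos(p)/(1.7689*sin(p)^6 + 5.2136*sin(p)^5 + 7.7784*sin(p)^4 + 0.4018*sin(p)^3 - 5.7672*sin(p)^2 - 6.0088*sin(p) + 4.1209)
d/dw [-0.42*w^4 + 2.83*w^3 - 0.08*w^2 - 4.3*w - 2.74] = -1.68*w^3 + 8.49*w^2 - 0.16*w - 4.3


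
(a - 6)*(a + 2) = a^2 - 4*a - 12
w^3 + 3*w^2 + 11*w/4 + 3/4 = (w + 1/2)*(w + 1)*(w + 3/2)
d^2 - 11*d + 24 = (d - 8)*(d - 3)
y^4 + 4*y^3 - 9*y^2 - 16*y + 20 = (y - 2)*(y - 1)*(y + 2)*(y + 5)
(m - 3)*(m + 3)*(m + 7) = m^3 + 7*m^2 - 9*m - 63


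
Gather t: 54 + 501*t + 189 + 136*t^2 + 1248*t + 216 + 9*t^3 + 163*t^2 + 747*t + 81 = 9*t^3 + 299*t^2 + 2496*t + 540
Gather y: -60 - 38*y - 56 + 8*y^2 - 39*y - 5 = 8*y^2 - 77*y - 121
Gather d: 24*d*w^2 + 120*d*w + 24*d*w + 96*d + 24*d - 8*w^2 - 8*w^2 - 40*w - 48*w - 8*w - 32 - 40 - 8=d*(24*w^2 + 144*w + 120) - 16*w^2 - 96*w - 80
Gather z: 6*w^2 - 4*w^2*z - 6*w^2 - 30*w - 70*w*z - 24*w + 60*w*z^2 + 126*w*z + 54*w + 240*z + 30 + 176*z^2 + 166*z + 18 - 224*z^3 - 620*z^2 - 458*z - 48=-224*z^3 + z^2*(60*w - 444) + z*(-4*w^2 + 56*w - 52)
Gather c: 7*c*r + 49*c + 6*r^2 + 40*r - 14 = c*(7*r + 49) + 6*r^2 + 40*r - 14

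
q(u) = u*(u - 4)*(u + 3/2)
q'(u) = u*(u - 4) + u*(u + 3/2) + (u - 4)*(u + 3/2) = 3*u^2 - 5*u - 6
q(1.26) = -9.53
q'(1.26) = -7.54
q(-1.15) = 2.07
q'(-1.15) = 3.72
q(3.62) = -7.04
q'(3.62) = 15.21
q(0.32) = -2.14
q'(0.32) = -7.29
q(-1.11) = 2.21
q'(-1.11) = 3.25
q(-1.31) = 1.32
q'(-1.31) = 5.70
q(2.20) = -14.65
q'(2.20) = -2.48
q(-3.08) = -34.45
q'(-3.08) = 37.86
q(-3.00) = -31.50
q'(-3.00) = 36.00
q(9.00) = 472.50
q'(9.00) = 192.00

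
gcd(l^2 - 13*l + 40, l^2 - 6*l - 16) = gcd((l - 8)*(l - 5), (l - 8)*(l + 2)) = l - 8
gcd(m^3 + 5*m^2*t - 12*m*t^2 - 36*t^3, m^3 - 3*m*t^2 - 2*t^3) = 1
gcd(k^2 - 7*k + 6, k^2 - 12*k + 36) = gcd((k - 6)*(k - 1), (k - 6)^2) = k - 6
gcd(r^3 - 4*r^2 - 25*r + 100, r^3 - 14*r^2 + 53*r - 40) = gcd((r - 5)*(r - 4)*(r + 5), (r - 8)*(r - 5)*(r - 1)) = r - 5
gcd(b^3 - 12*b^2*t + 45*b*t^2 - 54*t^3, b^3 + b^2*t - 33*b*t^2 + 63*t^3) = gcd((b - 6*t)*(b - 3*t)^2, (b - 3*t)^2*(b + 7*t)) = b^2 - 6*b*t + 9*t^2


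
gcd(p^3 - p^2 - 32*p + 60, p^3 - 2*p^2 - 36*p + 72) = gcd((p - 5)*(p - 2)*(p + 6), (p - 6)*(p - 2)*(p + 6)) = p^2 + 4*p - 12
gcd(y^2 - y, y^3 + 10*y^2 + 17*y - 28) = y - 1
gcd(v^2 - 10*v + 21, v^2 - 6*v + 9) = v - 3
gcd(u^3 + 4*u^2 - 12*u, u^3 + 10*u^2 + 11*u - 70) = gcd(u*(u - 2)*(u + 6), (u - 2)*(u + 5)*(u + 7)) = u - 2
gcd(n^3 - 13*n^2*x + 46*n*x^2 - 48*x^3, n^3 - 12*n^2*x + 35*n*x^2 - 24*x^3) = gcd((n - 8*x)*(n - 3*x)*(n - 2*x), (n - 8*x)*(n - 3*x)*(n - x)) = n^2 - 11*n*x + 24*x^2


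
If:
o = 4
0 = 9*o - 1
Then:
No Solution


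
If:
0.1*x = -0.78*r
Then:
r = -0.128205128205128*x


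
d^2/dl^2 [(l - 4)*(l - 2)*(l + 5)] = 6*l - 2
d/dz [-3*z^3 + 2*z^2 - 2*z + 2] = -9*z^2 + 4*z - 2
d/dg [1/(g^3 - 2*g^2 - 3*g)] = (-3*g^2 + 4*g + 3)/(g^2*(-g^2 + 2*g + 3)^2)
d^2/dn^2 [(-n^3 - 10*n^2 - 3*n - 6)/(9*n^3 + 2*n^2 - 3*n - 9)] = 18*(-88*n^6 - 90*n^5 - 486*n^4 - 746*n^3 - 185*n^2 - 195*n - 99)/(729*n^9 + 486*n^8 - 621*n^7 - 2503*n^6 - 765*n^5 + 1404*n^4 + 2484*n^3 + 243*n^2 - 729*n - 729)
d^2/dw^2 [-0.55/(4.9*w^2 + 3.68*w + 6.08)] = (26.411*w^2 + 19.8352*w - 0.55*(9.8*w + 3.68)*(19.6*w + 7.36) + 32.7712)/(4.9*w^2 + 3.68*w + 6.08)^3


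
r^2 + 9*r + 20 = (r + 4)*(r + 5)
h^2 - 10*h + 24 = (h - 6)*(h - 4)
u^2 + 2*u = u*(u + 2)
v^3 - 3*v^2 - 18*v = v*(v - 6)*(v + 3)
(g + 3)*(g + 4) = g^2 + 7*g + 12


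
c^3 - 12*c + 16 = (c - 2)^2*(c + 4)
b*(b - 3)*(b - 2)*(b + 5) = b^4 - 19*b^2 + 30*b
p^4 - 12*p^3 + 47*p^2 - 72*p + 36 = (p - 6)*(p - 3)*(p - 2)*(p - 1)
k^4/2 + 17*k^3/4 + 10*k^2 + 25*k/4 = k*(k/2 + 1/2)*(k + 5/2)*(k + 5)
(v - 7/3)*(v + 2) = v^2 - v/3 - 14/3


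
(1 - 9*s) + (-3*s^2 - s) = -3*s^2 - 10*s + 1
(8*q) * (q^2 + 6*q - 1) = 8*q^3 + 48*q^2 - 8*q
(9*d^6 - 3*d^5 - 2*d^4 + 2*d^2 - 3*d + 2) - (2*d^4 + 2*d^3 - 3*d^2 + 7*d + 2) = 9*d^6 - 3*d^5 - 4*d^4 - 2*d^3 + 5*d^2 - 10*d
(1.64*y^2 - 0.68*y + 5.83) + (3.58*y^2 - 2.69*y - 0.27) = 5.22*y^2 - 3.37*y + 5.56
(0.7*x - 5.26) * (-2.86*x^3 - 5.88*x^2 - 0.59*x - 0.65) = -2.002*x^4 + 10.9276*x^3 + 30.5158*x^2 + 2.6484*x + 3.419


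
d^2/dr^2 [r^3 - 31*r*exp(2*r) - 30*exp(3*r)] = -124*r*exp(2*r) + 6*r - 270*exp(3*r) - 124*exp(2*r)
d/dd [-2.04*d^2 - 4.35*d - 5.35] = -4.08*d - 4.35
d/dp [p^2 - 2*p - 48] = 2*p - 2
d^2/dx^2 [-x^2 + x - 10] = -2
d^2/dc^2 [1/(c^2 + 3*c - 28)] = 2*(-c^2 - 3*c + (2*c + 3)^2 + 28)/(c^2 + 3*c - 28)^3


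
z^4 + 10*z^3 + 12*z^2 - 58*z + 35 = (z - 1)^2*(z + 5)*(z + 7)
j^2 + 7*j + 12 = (j + 3)*(j + 4)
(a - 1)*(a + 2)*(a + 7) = a^3 + 8*a^2 + 5*a - 14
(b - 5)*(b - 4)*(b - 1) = b^3 - 10*b^2 + 29*b - 20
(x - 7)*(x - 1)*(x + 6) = x^3 - 2*x^2 - 41*x + 42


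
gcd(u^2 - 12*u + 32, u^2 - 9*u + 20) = u - 4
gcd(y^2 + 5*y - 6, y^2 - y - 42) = y + 6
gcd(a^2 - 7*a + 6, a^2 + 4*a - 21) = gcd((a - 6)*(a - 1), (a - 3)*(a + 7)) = 1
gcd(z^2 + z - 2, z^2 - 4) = z + 2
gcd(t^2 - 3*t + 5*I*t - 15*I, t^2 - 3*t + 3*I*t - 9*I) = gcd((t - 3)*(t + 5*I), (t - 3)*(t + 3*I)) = t - 3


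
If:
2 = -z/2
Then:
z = -4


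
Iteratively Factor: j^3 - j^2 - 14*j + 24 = (j - 3)*(j^2 + 2*j - 8) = (j - 3)*(j - 2)*(j + 4)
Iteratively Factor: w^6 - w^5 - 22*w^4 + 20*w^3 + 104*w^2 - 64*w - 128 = (w - 2)*(w^5 + w^4 - 20*w^3 - 20*w^2 + 64*w + 64) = (w - 2)^2*(w^4 + 3*w^3 - 14*w^2 - 48*w - 32) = (w - 2)^2*(w + 1)*(w^3 + 2*w^2 - 16*w - 32) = (w - 4)*(w - 2)^2*(w + 1)*(w^2 + 6*w + 8) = (w - 4)*(w - 2)^2*(w + 1)*(w + 4)*(w + 2)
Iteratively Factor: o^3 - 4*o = (o - 2)*(o^2 + 2*o) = (o - 2)*(o + 2)*(o)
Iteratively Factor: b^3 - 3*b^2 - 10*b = (b - 5)*(b^2 + 2*b) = b*(b - 5)*(b + 2)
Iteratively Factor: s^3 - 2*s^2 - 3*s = (s - 3)*(s^2 + s) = s*(s - 3)*(s + 1)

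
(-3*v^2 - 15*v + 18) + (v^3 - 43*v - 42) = v^3 - 3*v^2 - 58*v - 24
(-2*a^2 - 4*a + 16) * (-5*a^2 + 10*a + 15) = 10*a^4 - 150*a^2 + 100*a + 240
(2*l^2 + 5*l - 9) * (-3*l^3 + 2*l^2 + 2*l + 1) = -6*l^5 - 11*l^4 + 41*l^3 - 6*l^2 - 13*l - 9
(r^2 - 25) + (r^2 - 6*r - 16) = 2*r^2 - 6*r - 41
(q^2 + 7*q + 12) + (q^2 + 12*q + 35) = 2*q^2 + 19*q + 47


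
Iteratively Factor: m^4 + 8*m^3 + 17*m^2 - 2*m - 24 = (m + 3)*(m^3 + 5*m^2 + 2*m - 8) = (m + 3)*(m + 4)*(m^2 + m - 2) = (m - 1)*(m + 3)*(m + 4)*(m + 2)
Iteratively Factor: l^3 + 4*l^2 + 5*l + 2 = (l + 2)*(l^2 + 2*l + 1) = (l + 1)*(l + 2)*(l + 1)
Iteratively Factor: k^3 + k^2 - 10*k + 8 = (k - 1)*(k^2 + 2*k - 8) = (k - 1)*(k + 4)*(k - 2)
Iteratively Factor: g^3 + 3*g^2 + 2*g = (g)*(g^2 + 3*g + 2) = g*(g + 1)*(g + 2)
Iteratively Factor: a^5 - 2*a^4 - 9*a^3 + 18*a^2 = (a + 3)*(a^4 - 5*a^3 + 6*a^2) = (a - 3)*(a + 3)*(a^3 - 2*a^2) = (a - 3)*(a - 2)*(a + 3)*(a^2) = a*(a - 3)*(a - 2)*(a + 3)*(a)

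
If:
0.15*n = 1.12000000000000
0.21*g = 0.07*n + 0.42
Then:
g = 4.49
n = 7.47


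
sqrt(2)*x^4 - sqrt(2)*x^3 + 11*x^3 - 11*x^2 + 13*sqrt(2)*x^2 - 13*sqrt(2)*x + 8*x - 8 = (x - 1)*(x + sqrt(2))*(x + 4*sqrt(2))*(sqrt(2)*x + 1)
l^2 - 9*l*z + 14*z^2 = (l - 7*z)*(l - 2*z)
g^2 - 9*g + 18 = (g - 6)*(g - 3)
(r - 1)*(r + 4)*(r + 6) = r^3 + 9*r^2 + 14*r - 24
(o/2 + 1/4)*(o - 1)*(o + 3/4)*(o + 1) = o^4/2 + 5*o^3/8 - 5*o^2/16 - 5*o/8 - 3/16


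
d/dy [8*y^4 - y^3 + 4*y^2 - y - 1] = 32*y^3 - 3*y^2 + 8*y - 1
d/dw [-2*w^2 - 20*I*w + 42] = -4*w - 20*I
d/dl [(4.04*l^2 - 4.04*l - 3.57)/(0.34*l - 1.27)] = (1.3736*l^2 - 10.2616*l + 6.3446)/(0.1156*l^2 - 0.8636*l + 1.6129)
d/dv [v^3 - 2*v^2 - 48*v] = 3*v^2 - 4*v - 48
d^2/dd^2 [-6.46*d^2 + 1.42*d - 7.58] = -12.9200000000000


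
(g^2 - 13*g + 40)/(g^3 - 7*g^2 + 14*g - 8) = (g^2 - 13*g + 40)/(g^3 - 7*g^2 + 14*g - 8)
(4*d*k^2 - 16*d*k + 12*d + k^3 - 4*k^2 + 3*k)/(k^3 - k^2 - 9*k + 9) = (4*d + k)/(k + 3)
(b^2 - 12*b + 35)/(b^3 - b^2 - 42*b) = (b - 5)/(b*(b + 6))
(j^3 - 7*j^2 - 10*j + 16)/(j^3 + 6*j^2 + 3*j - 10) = (j - 8)/(j + 5)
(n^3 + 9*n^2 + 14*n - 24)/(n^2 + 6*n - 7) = (n^2 + 10*n + 24)/(n + 7)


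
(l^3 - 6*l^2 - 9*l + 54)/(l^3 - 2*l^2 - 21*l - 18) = (l - 3)/(l + 1)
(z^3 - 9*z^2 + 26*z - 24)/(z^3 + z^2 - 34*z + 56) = (z - 3)/(z + 7)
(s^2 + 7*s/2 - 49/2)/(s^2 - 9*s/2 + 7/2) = (s + 7)/(s - 1)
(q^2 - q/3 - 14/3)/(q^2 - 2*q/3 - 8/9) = 3*(-3*q^2 + q + 14)/(-9*q^2 + 6*q + 8)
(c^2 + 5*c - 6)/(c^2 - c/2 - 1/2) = 2*(c + 6)/(2*c + 1)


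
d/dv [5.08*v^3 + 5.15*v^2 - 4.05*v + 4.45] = 15.24*v^2 + 10.3*v - 4.05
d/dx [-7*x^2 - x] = -14*x - 1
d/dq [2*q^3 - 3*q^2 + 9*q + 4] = 6*q^2 - 6*q + 9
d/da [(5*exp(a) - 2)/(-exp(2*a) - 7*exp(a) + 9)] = (5*exp(2*a) - 4*exp(a) + 31)*exp(a)/(exp(4*a) + 14*exp(3*a) + 31*exp(2*a) - 126*exp(a) + 81)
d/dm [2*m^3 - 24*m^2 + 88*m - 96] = 6*m^2 - 48*m + 88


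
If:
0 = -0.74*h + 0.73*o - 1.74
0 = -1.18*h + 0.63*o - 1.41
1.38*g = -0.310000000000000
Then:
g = -0.22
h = 0.17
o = 2.56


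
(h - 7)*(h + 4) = h^2 - 3*h - 28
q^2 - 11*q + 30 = (q - 6)*(q - 5)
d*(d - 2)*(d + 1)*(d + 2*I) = d^4 - d^3 + 2*I*d^3 - 2*d^2 - 2*I*d^2 - 4*I*d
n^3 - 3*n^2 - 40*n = n*(n - 8)*(n + 5)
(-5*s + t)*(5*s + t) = -25*s^2 + t^2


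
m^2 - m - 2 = (m - 2)*(m + 1)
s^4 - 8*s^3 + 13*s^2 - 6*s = s*(s - 6)*(s - 1)^2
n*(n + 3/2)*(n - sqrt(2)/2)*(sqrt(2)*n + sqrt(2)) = sqrt(2)*n^4 - n^3 + 5*sqrt(2)*n^3/2 - 5*n^2/2 + 3*sqrt(2)*n^2/2 - 3*n/2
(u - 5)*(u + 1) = u^2 - 4*u - 5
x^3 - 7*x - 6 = (x - 3)*(x + 1)*(x + 2)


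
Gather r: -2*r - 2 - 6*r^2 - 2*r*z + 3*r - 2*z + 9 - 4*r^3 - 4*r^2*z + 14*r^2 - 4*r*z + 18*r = -4*r^3 + r^2*(8 - 4*z) + r*(19 - 6*z) - 2*z + 7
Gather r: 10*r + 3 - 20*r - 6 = -10*r - 3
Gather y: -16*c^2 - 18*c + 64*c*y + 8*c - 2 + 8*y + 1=-16*c^2 - 10*c + y*(64*c + 8) - 1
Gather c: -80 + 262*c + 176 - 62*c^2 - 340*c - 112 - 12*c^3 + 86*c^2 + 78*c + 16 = -12*c^3 + 24*c^2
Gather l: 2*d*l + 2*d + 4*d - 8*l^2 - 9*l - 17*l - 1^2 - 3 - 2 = 6*d - 8*l^2 + l*(2*d - 26) - 6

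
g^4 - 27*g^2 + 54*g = g*(g - 3)^2*(g + 6)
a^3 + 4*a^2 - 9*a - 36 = (a - 3)*(a + 3)*(a + 4)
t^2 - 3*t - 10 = (t - 5)*(t + 2)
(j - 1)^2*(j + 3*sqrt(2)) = j^3 - 2*j^2 + 3*sqrt(2)*j^2 - 6*sqrt(2)*j + j + 3*sqrt(2)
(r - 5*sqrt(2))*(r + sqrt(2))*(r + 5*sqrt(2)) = r^3 + sqrt(2)*r^2 - 50*r - 50*sqrt(2)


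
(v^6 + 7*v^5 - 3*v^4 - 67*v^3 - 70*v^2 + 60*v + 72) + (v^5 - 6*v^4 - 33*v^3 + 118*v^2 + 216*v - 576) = v^6 + 8*v^5 - 9*v^4 - 100*v^3 + 48*v^2 + 276*v - 504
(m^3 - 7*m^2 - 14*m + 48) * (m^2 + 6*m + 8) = m^5 - m^4 - 48*m^3 - 92*m^2 + 176*m + 384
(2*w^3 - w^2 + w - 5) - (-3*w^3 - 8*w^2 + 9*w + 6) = 5*w^3 + 7*w^2 - 8*w - 11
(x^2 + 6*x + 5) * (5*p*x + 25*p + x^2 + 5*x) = 5*p*x^3 + 55*p*x^2 + 175*p*x + 125*p + x^4 + 11*x^3 + 35*x^2 + 25*x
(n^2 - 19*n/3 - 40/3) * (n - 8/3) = n^3 - 9*n^2 + 32*n/9 + 320/9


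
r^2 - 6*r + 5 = (r - 5)*(r - 1)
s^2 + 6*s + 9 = (s + 3)^2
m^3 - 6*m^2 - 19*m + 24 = (m - 8)*(m - 1)*(m + 3)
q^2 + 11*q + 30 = (q + 5)*(q + 6)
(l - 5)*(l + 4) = l^2 - l - 20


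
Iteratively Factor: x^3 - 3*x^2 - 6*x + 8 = (x + 2)*(x^2 - 5*x + 4) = (x - 1)*(x + 2)*(x - 4)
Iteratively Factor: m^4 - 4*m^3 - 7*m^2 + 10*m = (m + 2)*(m^3 - 6*m^2 + 5*m) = (m - 5)*(m + 2)*(m^2 - m) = m*(m - 5)*(m + 2)*(m - 1)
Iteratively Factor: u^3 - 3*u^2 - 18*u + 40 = (u - 5)*(u^2 + 2*u - 8) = (u - 5)*(u + 4)*(u - 2)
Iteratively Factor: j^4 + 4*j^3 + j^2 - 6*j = (j + 3)*(j^3 + j^2 - 2*j) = (j + 2)*(j + 3)*(j^2 - j) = (j - 1)*(j + 2)*(j + 3)*(j)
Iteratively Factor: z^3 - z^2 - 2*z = (z - 2)*(z^2 + z) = z*(z - 2)*(z + 1)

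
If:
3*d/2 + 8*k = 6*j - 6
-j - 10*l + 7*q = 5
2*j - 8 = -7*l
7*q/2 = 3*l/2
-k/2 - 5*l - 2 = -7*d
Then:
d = -1424/1589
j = 13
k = 14568/1589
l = -18/7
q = -54/49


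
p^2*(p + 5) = p^3 + 5*p^2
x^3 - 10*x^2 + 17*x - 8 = (x - 8)*(x - 1)^2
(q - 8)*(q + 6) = q^2 - 2*q - 48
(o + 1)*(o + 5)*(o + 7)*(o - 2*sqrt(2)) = o^4 - 2*sqrt(2)*o^3 + 13*o^3 - 26*sqrt(2)*o^2 + 47*o^2 - 94*sqrt(2)*o + 35*o - 70*sqrt(2)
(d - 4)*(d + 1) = d^2 - 3*d - 4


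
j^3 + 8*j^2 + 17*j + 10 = (j + 1)*(j + 2)*(j + 5)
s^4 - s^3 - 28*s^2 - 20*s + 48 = (s - 6)*(s - 1)*(s + 2)*(s + 4)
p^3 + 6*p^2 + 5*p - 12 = (p - 1)*(p + 3)*(p + 4)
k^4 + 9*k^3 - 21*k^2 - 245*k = k*(k - 5)*(k + 7)^2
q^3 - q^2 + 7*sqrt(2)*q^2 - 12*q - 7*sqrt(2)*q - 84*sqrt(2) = (q - 4)*(q + 3)*(q + 7*sqrt(2))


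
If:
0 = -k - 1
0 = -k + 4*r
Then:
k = -1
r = -1/4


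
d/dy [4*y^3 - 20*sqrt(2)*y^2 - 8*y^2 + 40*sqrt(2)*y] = 12*y^2 - 40*sqrt(2)*y - 16*y + 40*sqrt(2)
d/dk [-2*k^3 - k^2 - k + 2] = -6*k^2 - 2*k - 1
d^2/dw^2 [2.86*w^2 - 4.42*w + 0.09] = 5.72000000000000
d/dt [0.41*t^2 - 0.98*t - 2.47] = 0.82*t - 0.98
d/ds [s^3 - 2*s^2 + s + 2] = 3*s^2 - 4*s + 1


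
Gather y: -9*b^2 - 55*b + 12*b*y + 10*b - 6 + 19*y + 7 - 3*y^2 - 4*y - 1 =-9*b^2 - 45*b - 3*y^2 + y*(12*b + 15)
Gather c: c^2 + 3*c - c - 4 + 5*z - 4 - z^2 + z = c^2 + 2*c - z^2 + 6*z - 8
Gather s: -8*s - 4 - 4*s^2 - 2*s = -4*s^2 - 10*s - 4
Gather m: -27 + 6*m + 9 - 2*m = 4*m - 18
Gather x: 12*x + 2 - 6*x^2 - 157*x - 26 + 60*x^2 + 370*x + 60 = 54*x^2 + 225*x + 36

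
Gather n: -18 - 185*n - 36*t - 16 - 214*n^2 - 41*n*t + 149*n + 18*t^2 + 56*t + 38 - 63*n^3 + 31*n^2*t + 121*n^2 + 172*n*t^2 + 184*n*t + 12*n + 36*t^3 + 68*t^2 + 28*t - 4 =-63*n^3 + n^2*(31*t - 93) + n*(172*t^2 + 143*t - 24) + 36*t^3 + 86*t^2 + 48*t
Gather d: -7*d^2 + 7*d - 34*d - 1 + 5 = -7*d^2 - 27*d + 4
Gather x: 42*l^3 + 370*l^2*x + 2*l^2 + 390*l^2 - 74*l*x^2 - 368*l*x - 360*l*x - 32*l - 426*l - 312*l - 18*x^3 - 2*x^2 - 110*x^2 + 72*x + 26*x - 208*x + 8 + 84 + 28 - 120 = 42*l^3 + 392*l^2 - 770*l - 18*x^3 + x^2*(-74*l - 112) + x*(370*l^2 - 728*l - 110)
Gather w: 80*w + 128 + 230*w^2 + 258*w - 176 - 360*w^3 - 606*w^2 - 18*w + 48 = -360*w^3 - 376*w^2 + 320*w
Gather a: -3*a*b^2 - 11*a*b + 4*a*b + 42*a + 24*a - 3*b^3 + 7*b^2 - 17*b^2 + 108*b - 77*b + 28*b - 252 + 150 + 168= a*(-3*b^2 - 7*b + 66) - 3*b^3 - 10*b^2 + 59*b + 66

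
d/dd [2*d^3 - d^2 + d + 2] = 6*d^2 - 2*d + 1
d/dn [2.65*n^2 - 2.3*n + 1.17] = 5.3*n - 2.3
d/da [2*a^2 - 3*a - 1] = 4*a - 3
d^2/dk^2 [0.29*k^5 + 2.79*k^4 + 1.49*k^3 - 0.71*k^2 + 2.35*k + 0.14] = 5.8*k^3 + 33.48*k^2 + 8.94*k - 1.42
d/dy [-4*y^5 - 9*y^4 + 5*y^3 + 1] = y^2*(-20*y^2 - 36*y + 15)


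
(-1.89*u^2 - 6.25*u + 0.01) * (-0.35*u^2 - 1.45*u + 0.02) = 0.6615*u^4 + 4.928*u^3 + 9.0212*u^2 - 0.1395*u + 0.0002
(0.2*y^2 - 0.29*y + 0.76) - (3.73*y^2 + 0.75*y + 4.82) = -3.53*y^2 - 1.04*y - 4.06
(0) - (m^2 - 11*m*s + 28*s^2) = -m^2 + 11*m*s - 28*s^2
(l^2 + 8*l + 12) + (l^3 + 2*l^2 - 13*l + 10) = l^3 + 3*l^2 - 5*l + 22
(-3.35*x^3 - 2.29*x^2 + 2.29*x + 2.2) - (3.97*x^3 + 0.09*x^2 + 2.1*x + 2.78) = -7.32*x^3 - 2.38*x^2 + 0.19*x - 0.58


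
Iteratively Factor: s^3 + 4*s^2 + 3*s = (s + 3)*(s^2 + s) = (s + 1)*(s + 3)*(s)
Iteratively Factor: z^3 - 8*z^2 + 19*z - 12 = (z - 4)*(z^2 - 4*z + 3) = (z - 4)*(z - 3)*(z - 1)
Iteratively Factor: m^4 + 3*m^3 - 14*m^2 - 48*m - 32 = (m + 2)*(m^3 + m^2 - 16*m - 16) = (m + 2)*(m + 4)*(m^2 - 3*m - 4) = (m - 4)*(m + 2)*(m + 4)*(m + 1)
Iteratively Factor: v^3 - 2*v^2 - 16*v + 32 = (v - 4)*(v^2 + 2*v - 8) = (v - 4)*(v - 2)*(v + 4)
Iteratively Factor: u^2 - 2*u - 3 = (u - 3)*(u + 1)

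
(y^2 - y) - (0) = y^2 - y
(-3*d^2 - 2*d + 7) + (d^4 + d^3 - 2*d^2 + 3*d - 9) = d^4 + d^3 - 5*d^2 + d - 2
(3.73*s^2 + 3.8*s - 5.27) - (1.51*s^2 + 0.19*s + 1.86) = 2.22*s^2 + 3.61*s - 7.13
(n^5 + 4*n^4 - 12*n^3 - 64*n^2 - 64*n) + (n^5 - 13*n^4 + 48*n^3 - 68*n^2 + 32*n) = 2*n^5 - 9*n^4 + 36*n^3 - 132*n^2 - 32*n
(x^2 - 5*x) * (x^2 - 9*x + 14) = x^4 - 14*x^3 + 59*x^2 - 70*x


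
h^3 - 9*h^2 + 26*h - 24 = (h - 4)*(h - 3)*(h - 2)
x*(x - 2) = x^2 - 2*x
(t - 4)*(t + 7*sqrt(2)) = t^2 - 4*t + 7*sqrt(2)*t - 28*sqrt(2)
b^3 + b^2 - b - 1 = (b - 1)*(b + 1)^2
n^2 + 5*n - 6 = (n - 1)*(n + 6)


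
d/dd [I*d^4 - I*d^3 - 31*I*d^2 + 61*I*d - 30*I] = I*(4*d^3 - 3*d^2 - 62*d + 61)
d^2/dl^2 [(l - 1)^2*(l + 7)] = 6*l + 10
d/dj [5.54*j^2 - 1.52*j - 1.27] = 11.08*j - 1.52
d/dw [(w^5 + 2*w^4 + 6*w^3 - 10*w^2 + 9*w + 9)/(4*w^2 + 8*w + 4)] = (3*w^5 + 9*w^4 + 14*w^3 + 18*w^2 - 29*w - 9)/(4*(w^3 + 3*w^2 + 3*w + 1))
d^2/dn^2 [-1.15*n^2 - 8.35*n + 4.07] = -2.30000000000000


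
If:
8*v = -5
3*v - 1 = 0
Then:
No Solution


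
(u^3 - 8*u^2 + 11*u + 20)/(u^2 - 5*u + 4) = (u^2 - 4*u - 5)/(u - 1)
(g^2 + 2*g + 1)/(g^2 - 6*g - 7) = (g + 1)/(g - 7)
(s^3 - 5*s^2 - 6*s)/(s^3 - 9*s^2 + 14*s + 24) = s/(s - 4)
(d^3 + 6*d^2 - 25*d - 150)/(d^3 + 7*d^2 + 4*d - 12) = (d^2 - 25)/(d^2 + d - 2)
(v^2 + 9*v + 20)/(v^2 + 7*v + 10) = (v + 4)/(v + 2)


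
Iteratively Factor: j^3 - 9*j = (j - 3)*(j^2 + 3*j) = j*(j - 3)*(j + 3)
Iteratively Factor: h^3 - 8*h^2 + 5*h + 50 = (h + 2)*(h^2 - 10*h + 25) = (h - 5)*(h + 2)*(h - 5)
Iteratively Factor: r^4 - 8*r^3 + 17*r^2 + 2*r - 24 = (r - 2)*(r^3 - 6*r^2 + 5*r + 12) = (r - 4)*(r - 2)*(r^2 - 2*r - 3) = (r - 4)*(r - 2)*(r + 1)*(r - 3)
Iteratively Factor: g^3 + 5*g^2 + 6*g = (g + 3)*(g^2 + 2*g) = g*(g + 3)*(g + 2)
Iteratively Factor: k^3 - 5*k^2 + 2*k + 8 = (k + 1)*(k^2 - 6*k + 8) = (k - 2)*(k + 1)*(k - 4)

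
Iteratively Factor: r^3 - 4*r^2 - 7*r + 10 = (r + 2)*(r^2 - 6*r + 5) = (r - 5)*(r + 2)*(r - 1)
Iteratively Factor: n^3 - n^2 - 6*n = (n)*(n^2 - n - 6) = n*(n + 2)*(n - 3)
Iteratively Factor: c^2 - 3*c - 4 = (c + 1)*(c - 4)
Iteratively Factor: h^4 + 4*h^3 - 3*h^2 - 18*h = (h + 3)*(h^3 + h^2 - 6*h) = (h - 2)*(h + 3)*(h^2 + 3*h) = (h - 2)*(h + 3)^2*(h)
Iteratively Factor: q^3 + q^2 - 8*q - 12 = (q - 3)*(q^2 + 4*q + 4) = (q - 3)*(q + 2)*(q + 2)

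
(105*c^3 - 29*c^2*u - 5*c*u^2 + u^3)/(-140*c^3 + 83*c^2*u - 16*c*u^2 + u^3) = (-15*c^2 + 2*c*u + u^2)/(20*c^2 - 9*c*u + u^2)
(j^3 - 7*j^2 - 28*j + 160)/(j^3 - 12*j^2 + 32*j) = (j + 5)/j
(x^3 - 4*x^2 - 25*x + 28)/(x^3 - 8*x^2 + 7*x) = (x + 4)/x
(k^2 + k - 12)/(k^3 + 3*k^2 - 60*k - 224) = (k - 3)/(k^2 - k - 56)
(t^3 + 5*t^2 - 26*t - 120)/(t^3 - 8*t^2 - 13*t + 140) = (t + 6)/(t - 7)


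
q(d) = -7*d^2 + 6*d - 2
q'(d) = 6 - 14*d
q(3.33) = -59.64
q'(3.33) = -40.62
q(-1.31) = -21.87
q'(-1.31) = 24.34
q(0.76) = -1.48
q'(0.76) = -4.64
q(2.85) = -41.76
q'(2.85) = -33.90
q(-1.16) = -18.38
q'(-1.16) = 22.24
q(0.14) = -1.30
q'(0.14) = 4.04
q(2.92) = -44.16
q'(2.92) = -34.88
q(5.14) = -156.10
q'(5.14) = -65.96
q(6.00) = -218.00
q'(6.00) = -78.00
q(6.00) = -218.00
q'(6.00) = -78.00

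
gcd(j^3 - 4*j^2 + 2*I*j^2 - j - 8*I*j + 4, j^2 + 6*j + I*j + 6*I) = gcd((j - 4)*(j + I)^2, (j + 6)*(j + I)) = j + I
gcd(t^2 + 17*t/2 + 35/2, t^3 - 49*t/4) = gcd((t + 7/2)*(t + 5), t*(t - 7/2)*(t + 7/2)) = t + 7/2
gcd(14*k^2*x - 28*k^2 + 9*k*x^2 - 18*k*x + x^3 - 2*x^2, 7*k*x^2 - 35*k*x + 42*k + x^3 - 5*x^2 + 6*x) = 7*k*x - 14*k + x^2 - 2*x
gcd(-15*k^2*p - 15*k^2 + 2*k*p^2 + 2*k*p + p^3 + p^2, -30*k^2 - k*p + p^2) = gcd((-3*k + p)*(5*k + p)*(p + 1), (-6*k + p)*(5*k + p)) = 5*k + p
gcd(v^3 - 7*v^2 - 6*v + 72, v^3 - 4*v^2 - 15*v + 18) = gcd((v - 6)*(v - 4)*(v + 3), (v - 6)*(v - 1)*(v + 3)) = v^2 - 3*v - 18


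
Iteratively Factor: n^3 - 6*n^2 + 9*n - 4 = (n - 1)*(n^2 - 5*n + 4) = (n - 1)^2*(n - 4)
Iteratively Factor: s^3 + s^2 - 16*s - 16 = (s - 4)*(s^2 + 5*s + 4) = (s - 4)*(s + 4)*(s + 1)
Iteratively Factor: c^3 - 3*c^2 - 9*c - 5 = (c + 1)*(c^2 - 4*c - 5) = (c - 5)*(c + 1)*(c + 1)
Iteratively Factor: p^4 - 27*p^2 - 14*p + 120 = (p + 3)*(p^3 - 3*p^2 - 18*p + 40) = (p - 2)*(p + 3)*(p^2 - p - 20) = (p - 5)*(p - 2)*(p + 3)*(p + 4)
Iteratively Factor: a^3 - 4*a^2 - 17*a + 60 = (a - 3)*(a^2 - a - 20) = (a - 3)*(a + 4)*(a - 5)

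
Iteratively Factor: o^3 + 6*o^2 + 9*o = (o + 3)*(o^2 + 3*o) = o*(o + 3)*(o + 3)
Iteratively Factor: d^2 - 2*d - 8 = (d + 2)*(d - 4)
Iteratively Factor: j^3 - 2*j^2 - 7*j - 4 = (j + 1)*(j^2 - 3*j - 4) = (j - 4)*(j + 1)*(j + 1)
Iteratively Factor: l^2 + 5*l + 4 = (l + 4)*(l + 1)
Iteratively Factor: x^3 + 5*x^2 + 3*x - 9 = (x - 1)*(x^2 + 6*x + 9) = (x - 1)*(x + 3)*(x + 3)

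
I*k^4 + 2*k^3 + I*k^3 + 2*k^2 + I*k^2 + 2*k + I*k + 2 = (k + 1)*(k - 2*I)*(k + I)*(I*k + 1)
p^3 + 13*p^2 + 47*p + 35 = (p + 1)*(p + 5)*(p + 7)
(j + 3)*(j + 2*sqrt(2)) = j^2 + 2*sqrt(2)*j + 3*j + 6*sqrt(2)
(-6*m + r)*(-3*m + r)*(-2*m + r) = -36*m^3 + 36*m^2*r - 11*m*r^2 + r^3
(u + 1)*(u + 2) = u^2 + 3*u + 2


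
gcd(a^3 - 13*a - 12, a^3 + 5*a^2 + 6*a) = a + 3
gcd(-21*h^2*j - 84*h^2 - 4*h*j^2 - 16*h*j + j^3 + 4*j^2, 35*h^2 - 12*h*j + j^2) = 7*h - j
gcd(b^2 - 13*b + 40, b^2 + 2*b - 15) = 1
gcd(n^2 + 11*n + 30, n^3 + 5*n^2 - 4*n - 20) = n + 5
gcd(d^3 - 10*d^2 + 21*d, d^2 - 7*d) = d^2 - 7*d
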